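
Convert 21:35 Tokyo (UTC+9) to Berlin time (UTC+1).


13:35

Time difference = UTC+1 - UTC+9 = -8 hours
New hour = (21 -8) mod 24
= 13 mod 24 = 13
Minutes unchanged → 13:35


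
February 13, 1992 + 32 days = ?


March 16, 1992

Start: February 13, 1992
Add 32 days
February 13 → March 1: 29 - 13 + 1 = 17 days (32 - 17 = 15 left)
March 1 + 15 = March 16, 1992


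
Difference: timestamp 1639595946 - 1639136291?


459655 seconds (127.7 hours / 5.32 days)

Difference = 1639595946 - 1639136291 = 459655 seconds
In hours: 459655 / 3600 ≈ 127.7
In days: 459655 / 86400 ≈ 5.32


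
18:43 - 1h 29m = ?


17:14

Start: 1123 minutes from midnight
Subtract: 89 minutes
Remaining: 1123 - 89 = 1034
Hours: 17, Minutes: 14


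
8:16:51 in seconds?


29811 seconds

Hours: 8 × 3600 = 28800
Minutes: 16 × 60 = 960
Seconds: 51
Total = 28800 + 960 + 51 = 29811


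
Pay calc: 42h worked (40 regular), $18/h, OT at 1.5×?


$774.00

Regular: 40h × $18 = $720.00
Overtime: 42 - 40 = 2h
OT pay: 2h × $18 × 1.5 = $54.00
Total = $720.00 + $54.00 = $774.00


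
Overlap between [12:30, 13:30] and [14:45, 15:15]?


Meeting A: 750-810 (in minutes from midnight)
Meeting B: 885-915
Overlap start = max(750, 885) = 885
Overlap end = min(810, 915) = 810
Overlap = max(0, 810 - 885) = 0 min

0 minutes


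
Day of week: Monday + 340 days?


Start: Monday (index 0)
(0 + 340) mod 7
= 340 mod 7
= 4
Index 4 → Friday

Friday


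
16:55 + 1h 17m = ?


18:12

Start: 1015 minutes from midnight
Add: 77 minutes
Total: 1092 minutes
Hours: 1092 ÷ 60 = 18 remainder 12


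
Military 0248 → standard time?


Hour: 2
2 < 12 → AM

2:48 AM


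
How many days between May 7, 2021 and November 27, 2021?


204 days

From May 7, 2021 to November 27, 2021
Rest of May 2021: 31 - 7 = 24
Full months: June 30, July 31, August 31, September 30, October 31
Days into November 2021: 27
Total = 24 + 30 + 31 + 31 + 30 + 31 + 27 = 204 days


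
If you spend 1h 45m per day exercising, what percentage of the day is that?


7.3%

Time: 105 minutes
Day: 1440 minutes
Percentage = (105/1440) × 100 ≈ 7.3%


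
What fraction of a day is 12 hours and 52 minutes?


0.5361 (53.61%)

Total minutes: 12×60 + 52 = 772
Day = 24×60 = 1440 minutes
Fraction = 772/1440 ≈ 0.5361
As a percentage: 772/1440 × 100 ≈ 53.61%


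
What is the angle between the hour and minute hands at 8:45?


Hour hand = 8×30 + 45×0.5 = 262.5°
Minute hand = 45×6 = 270°
Difference = |262.5 - 270| = 7.5°

7.5°


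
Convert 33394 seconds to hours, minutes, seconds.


Hours: 33394 ÷ 3600 = 9 remainder 994
Minutes: 994 ÷ 60 = 16 remainder 34
Seconds: 34

9h 16m 34s


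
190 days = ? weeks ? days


27 weeks 1 days

Weeks: 190 ÷ 7 = 27 remainder 1


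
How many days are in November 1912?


Month: November (month 11)
November has 30 days

30 days


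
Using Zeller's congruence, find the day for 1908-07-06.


Monday

Zeller's congruence:
q=6, m=7, k=8, j=19
h = (6 + ⌊13×8/5⌋ + 8 + ⌊8/4⌋ + ⌊19/4⌋ - 2×19) mod 7
= (6 + 20 + 8 + 2 + 4 - 38) mod 7
= 2 mod 7 = 2
h=2 → Monday


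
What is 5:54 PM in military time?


17:54

Input: 5:54 PM
PM: 5 + 12 = 17


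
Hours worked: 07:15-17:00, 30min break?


9h 15m (555 minutes)

Total time = (17×60+0) - (7×60+15)
= 1020 - 435 = 585 min
Minus break: 585 - 30 = 555 min
= 9h 15m


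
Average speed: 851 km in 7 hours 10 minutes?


118.7 km/h

Distance: 851 km
Time: 7h 10m = 430 min = 430/60 = 43/6 hours
Speed = 851 ÷ (43/6) = 851 × 6 / 43 = 5106/43 ≈ 118.7 km/h


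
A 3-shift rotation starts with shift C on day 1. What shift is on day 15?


Shifts: A, B, C
Start: C (index 2)
Day 15: (2 + 15 - 1) mod 3
= 16 mod 3
= 1
Index 1 → shift B

Shift B


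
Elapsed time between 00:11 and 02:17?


End time in minutes: 2×60 + 17 = 137
Start time in minutes: 0×60 + 11 = 11
Difference = 137 - 11 = 126 minutes
= 2 hours 6 minutes

2h 6m


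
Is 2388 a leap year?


Rules: divisible by 4 AND (not by 100 OR by 400)
2388 ÷ 4 = 597 exactly → divisible by 4
2388 ÷ 100 = 23 remainder 88 → not divisible by 100
Divisible by 4 but not by 100 → leap year

Yes


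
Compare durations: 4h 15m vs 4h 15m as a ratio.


1:1 (1.00)

Duration 1: 255 minutes
Duration 2: 255 minutes
Ratio = 255:255
GCD = 255
Simplified = 1:1
As a decimal: 1/1 = 1.00


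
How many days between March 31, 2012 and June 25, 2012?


From March 31, 2012 to June 25, 2012
Rest of March 2012: 31 - 31 = 0
Full months: April 30, May 31
Days into June 2012: 25
Total = 0 + 30 + 31 + 25 = 86 days

86 days


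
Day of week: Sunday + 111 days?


Start: Sunday (index 6)
(6 + 111) mod 7
= 117 mod 7
= 5
Index 5 → Saturday

Saturday


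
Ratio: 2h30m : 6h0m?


5:12 (0.42)

Duration 1: 150 minutes
Duration 2: 360 minutes
Ratio = 150:360
GCD = 30
Simplified = 5:12
As a decimal: 5/12 ≈ 0.42


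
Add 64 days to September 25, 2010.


November 28, 2010

Start: September 25, 2010
Add 64 days
September 25 → October 1: 30 - 25 + 1 = 6 days (64 - 6 = 58 left)
October 1 → November 1: 31 - 1 + 1 = 31 days (58 - 31 = 27 left)
November 1 + 27 = November 28, 2010


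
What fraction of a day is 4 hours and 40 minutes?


Total minutes: 4×60 + 40 = 280
Day = 24×60 = 1440 minutes
Fraction = 280/1440 ≈ 0.1944
As a percentage: 280/1440 × 100 ≈ 19.44%

0.1944 (19.44%)


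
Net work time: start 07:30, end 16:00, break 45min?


Total time = (16×60+0) - (7×60+30)
= 960 - 450 = 510 min
Minus break: 510 - 45 = 465 min
= 7h 45m

7h 45m (465 minutes)


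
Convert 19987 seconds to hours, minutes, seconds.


5h 33m 7s

Hours: 19987 ÷ 3600 = 5 remainder 1987
Minutes: 1987 ÷ 60 = 33 remainder 7
Seconds: 7


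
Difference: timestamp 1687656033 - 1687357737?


298296 seconds (82.9 hours / 3.45 days)

Difference = 1687656033 - 1687357737 = 298296 seconds
In hours: 298296 / 3600 ≈ 82.9
In days: 298296 / 86400 ≈ 3.45


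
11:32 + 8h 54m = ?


Start: 692 minutes from midnight
Add: 534 minutes
Total: 1226 minutes
Hours: 1226 ÷ 60 = 20 remainder 26

20:26


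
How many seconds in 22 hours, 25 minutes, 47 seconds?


80747 seconds

Hours: 22 × 3600 = 79200
Minutes: 25 × 60 = 1500
Seconds: 47
Total = 79200 + 1500 + 47 = 80747


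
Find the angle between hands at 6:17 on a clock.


86.5°

Hour hand = 6×30 + 17×0.5 = 188.5°
Minute hand = 17×6 = 102°
Difference = |188.5 - 102| = 86.5°


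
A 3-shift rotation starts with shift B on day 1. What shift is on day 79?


Shift B

Shifts: A, B, C
Start: B (index 1)
Day 79: (1 + 79 - 1) mod 3
= 79 mod 3
= 1
Index 1 → shift B


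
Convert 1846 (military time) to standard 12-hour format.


6:46 PM

Hour: 18
18 - 12 = 6 → PM


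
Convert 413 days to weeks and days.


59 weeks 0 days

Weeks: 413 ÷ 7 = 59 remainder 0


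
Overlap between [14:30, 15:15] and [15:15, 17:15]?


Meeting A: 870-915 (in minutes from midnight)
Meeting B: 915-1035
Overlap start = max(870, 915) = 915
Overlap end = min(915, 1035) = 915
Overlap = max(0, 915 - 915) = 0 min

0 minutes


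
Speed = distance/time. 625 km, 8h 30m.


Distance: 625 km
Time: 8h 30m = 510 min = 510/60 = 17/2 hours
Speed = 625 ÷ (17/2) = 625 × 2 / 17 = 1250/17 ≈ 73.5 km/h

73.5 km/h


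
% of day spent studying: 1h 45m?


7.3%

Time: 105 minutes
Day: 1440 minutes
Percentage = (105/1440) × 100 ≈ 7.3%


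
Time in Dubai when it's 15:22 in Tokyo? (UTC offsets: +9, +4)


Time difference = UTC+4 - UTC+9 = -5 hours
New hour = (15 -5) mod 24
= 10 mod 24 = 10
Minutes unchanged → 10:22

10:22


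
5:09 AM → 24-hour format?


Input: 5:09 AM
AM hour stays: 5

05:09


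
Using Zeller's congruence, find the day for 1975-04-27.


Zeller's congruence:
q=27, m=4, k=75, j=19
h = (27 + ⌊13×5/5⌋ + 75 + ⌊75/4⌋ + ⌊19/4⌋ - 2×19) mod 7
= (27 + 13 + 75 + 18 + 4 - 38) mod 7
= 99 mod 7 = 1
h=1 → Sunday

Sunday


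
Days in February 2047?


28 days

Month: February (month 2)
February: 28 or 29 (leap year)
2047 leap year? No


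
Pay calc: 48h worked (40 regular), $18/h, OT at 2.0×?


$1008.00

Regular: 40h × $18 = $720.00
Overtime: 48 - 40 = 8h
OT pay: 8h × $18 × 2.0 = $288.00
Total = $720.00 + $288.00 = $1008.00


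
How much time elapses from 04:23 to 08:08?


3h 45m

End time in minutes: 8×60 + 8 = 488
Start time in minutes: 4×60 + 23 = 263
Difference = 488 - 263 = 225 minutes
= 3 hours 45 minutes


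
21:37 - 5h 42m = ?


Start: 1297 minutes from midnight
Subtract: 342 minutes
Remaining: 1297 - 342 = 955
Hours: 15, Minutes: 55

15:55


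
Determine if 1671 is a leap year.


No

Rules: divisible by 4 AND (not by 100 OR by 400)
1671 ÷ 4 = 417 remainder 3 → not divisible by 4
Not divisible by 4 → not a leap year


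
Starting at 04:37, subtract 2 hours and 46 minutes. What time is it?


01:51

Start: 277 minutes from midnight
Subtract: 166 minutes
Remaining: 277 - 166 = 111
Hours: 1, Minutes: 51


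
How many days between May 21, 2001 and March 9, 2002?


From May 21, 2001 to March 9, 2002
Rest of May 2001: 31 - 21 = 10
Full months: June 30, July 31, August 31, September 30, October 31, November 30, December 31, January 31, February 2002 28
Days into March 2002: 9
Total = 10 + 30 + 31 + 31 + 30 + 31 + 30 + 31 + 31 + 28 + 9 = 292 days

292 days


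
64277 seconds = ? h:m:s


17h 51m 17s

Hours: 64277 ÷ 3600 = 17 remainder 3077
Minutes: 3077 ÷ 60 = 51 remainder 17
Seconds: 17


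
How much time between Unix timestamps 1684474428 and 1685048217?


573789 seconds (159.4 hours / 6.64 days)

Difference = 1685048217 - 1684474428 = 573789 seconds
In hours: 573789 / 3600 ≈ 159.4
In days: 573789 / 86400 ≈ 6.64


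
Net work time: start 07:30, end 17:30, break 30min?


9h 30m (570 minutes)

Total time = (17×60+30) - (7×60+30)
= 1050 - 450 = 600 min
Minus break: 600 - 30 = 570 min
= 9h 30m


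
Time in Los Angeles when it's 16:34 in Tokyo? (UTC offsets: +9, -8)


Time difference = UTC-8 - UTC+9 = -17 hours
New hour = (16 -17) mod 24
= -1 mod 24 = 23
Minutes unchanged → 23:34; -1 < 0 → previous day

23:34 (previous day)


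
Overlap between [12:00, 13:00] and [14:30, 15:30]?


0 minutes

Meeting A: 720-780 (in minutes from midnight)
Meeting B: 870-930
Overlap start = max(720, 870) = 870
Overlap end = min(780, 930) = 780
Overlap = max(0, 780 - 870) = 0 min


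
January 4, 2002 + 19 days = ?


Start: January 4, 2002
Add 19 days
January 4 + 19 = January 23, 2002

January 23, 2002


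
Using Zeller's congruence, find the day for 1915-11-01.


Zeller's congruence:
q=1, m=11, k=15, j=19
h = (1 + ⌊13×12/5⌋ + 15 + ⌊15/4⌋ + ⌊19/4⌋ - 2×19) mod 7
= (1 + 31 + 15 + 3 + 4 - 38) mod 7
= 16 mod 7 = 2
h=2 → Monday

Monday


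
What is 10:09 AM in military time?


10:09

Input: 10:09 AM
AM hour stays: 10


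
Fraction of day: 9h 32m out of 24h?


Total minutes: 9×60 + 32 = 572
Day = 24×60 = 1440 minutes
Fraction = 572/1440 ≈ 0.3972
As a percentage: 572/1440 × 100 ≈ 39.72%

0.3972 (39.72%)


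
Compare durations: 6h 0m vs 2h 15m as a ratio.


8:3 (2.67)

Duration 1: 360 minutes
Duration 2: 135 minutes
Ratio = 360:135
GCD = 45
Simplified = 8:3
As a decimal: 8/3 ≈ 2.67


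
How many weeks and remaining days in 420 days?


Weeks: 420 ÷ 7 = 60 remainder 0

60 weeks 0 days


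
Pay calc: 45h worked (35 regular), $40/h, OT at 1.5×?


$2000.00

Regular: 35h × $40 = $1400.00
Overtime: 45 - 35 = 10h
OT pay: 10h × $40 × 1.5 = $600.00
Total = $1400.00 + $600.00 = $2000.00


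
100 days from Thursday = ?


Saturday

Start: Thursday (index 3)
(3 + 100) mod 7
= 103 mod 7
= 5
Index 5 → Saturday


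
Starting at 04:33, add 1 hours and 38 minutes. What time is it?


06:11

Start: 273 minutes from midnight
Add: 98 minutes
Total: 371 minutes
Hours: 371 ÷ 60 = 6 remainder 11


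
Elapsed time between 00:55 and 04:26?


3h 31m

End time in minutes: 4×60 + 26 = 266
Start time in minutes: 0×60 + 55 = 55
Difference = 266 - 55 = 211 minutes
= 3 hours 31 minutes


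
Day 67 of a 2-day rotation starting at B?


Shifts: A, B
Start: B (index 1)
Day 67: (1 + 67 - 1) mod 2
= 67 mod 2
= 1
Index 1 → shift B

Shift B


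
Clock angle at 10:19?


Hour hand = 10×30 + 19×0.5 = 309.5°
Minute hand = 19×6 = 114°
Difference = |309.5 - 114| = 195.5°
Since > 180°: 360 - 195.5 = 164.5°

164.5°


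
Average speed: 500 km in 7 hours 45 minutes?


Distance: 500 km
Time: 7h 45m = 465 min = 465/60 = 31/4 hours
Speed = 500 ÷ (31/4) = 500 × 4 / 31 = 2000/31 ≈ 64.5 km/h

64.5 km/h


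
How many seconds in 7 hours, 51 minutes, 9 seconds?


28269 seconds

Hours: 7 × 3600 = 25200
Minutes: 51 × 60 = 3060
Seconds: 9
Total = 25200 + 3060 + 9 = 28269


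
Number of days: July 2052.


31 days

Month: July (month 7)
July has 31 days


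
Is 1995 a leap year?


No

Rules: divisible by 4 AND (not by 100 OR by 400)
1995 ÷ 4 = 498 remainder 3 → not divisible by 4
Not divisible by 4 → not a leap year


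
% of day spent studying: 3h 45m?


15.6%

Time: 225 minutes
Day: 1440 minutes
Percentage = (225/1440) × 100 ≈ 15.6%


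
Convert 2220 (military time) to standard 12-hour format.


10:20 PM

Hour: 22
22 - 12 = 10 → PM


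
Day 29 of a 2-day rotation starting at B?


Shift B

Shifts: A, B
Start: B (index 1)
Day 29: (1 + 29 - 1) mod 2
= 29 mod 2
= 1
Index 1 → shift B


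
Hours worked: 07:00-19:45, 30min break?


Total time = (19×60+45) - (7×60+0)
= 1185 - 420 = 765 min
Minus break: 765 - 30 = 735 min
= 12h 15m

12h 15m (735 minutes)


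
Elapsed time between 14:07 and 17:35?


3h 28m

End time in minutes: 17×60 + 35 = 1055
Start time in minutes: 14×60 + 7 = 847
Difference = 1055 - 847 = 208 minutes
= 3 hours 28 minutes


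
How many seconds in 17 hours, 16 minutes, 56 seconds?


Hours: 17 × 3600 = 61200
Minutes: 16 × 60 = 960
Seconds: 56
Total = 61200 + 960 + 56 = 62216

62216 seconds


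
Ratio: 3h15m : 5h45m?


13:23 (0.57)

Duration 1: 195 minutes
Duration 2: 345 minutes
Ratio = 195:345
GCD = 15
Simplified = 13:23
As a decimal: 13/23 ≈ 0.57


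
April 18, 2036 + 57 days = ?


Start: April 18, 2036
Add 57 days
April 18 → May 1: 30 - 18 + 1 = 13 days (57 - 13 = 44 left)
May 1 → June 1: 31 - 1 + 1 = 31 days (44 - 31 = 13 left)
June 1 + 13 = June 14, 2036

June 14, 2036


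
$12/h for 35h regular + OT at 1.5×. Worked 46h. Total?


Regular: 35h × $12 = $420.00
Overtime: 46 - 35 = 11h
OT pay: 11h × $12 × 1.5 = $198.00
Total = $420.00 + $198.00 = $618.00

$618.00


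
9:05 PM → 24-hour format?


21:05

Input: 9:05 PM
PM: 9 + 12 = 21


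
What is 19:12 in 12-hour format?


7:12 PM

Hour: 19
19 - 12 = 7 → PM


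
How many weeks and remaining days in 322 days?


Weeks: 322 ÷ 7 = 46 remainder 0

46 weeks 0 days


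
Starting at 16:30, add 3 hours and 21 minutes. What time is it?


19:51

Start: 990 minutes from midnight
Add: 201 minutes
Total: 1191 minutes
Hours: 1191 ÷ 60 = 19 remainder 51


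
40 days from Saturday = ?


Thursday

Start: Saturday (index 5)
(5 + 40) mod 7
= 45 mod 7
= 3
Index 3 → Thursday


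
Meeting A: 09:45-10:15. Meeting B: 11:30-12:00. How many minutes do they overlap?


Meeting A: 585-615 (in minutes from midnight)
Meeting B: 690-720
Overlap start = max(585, 690) = 690
Overlap end = min(615, 720) = 615
Overlap = max(0, 615 - 690) = 0 min

0 minutes


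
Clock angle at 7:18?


111.0°

Hour hand = 7×30 + 18×0.5 = 219.0°
Minute hand = 18×6 = 108°
Difference = |219.0 - 108| = 111.0°


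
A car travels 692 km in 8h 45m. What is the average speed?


Distance: 692 km
Time: 8h 45m = 525 min = 525/60 = 35/4 hours
Speed = 692 ÷ (35/4) = 692 × 4 / 35 = 2768/35 ≈ 79.1 km/h

79.1 km/h


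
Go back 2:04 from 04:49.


02:45

Start: 289 minutes from midnight
Subtract: 124 minutes
Remaining: 289 - 124 = 165
Hours: 2, Minutes: 45


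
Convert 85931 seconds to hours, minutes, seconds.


Hours: 85931 ÷ 3600 = 23 remainder 3131
Minutes: 3131 ÷ 60 = 52 remainder 11
Seconds: 11

23h 52m 11s


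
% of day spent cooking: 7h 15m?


30.2%

Time: 435 minutes
Day: 1440 minutes
Percentage = (435/1440) × 100 ≈ 30.2%


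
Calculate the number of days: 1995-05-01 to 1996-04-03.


From May 1, 1995 to April 3, 1996
Rest of May 1995: 31 - 1 = 30
Full months: June 30, July 31, August 31, September 30, October 31, November 30, December 31, January 31, February 1996 29, March 31
Days into April 1996: 3
Total = 30 + 30 + 31 + 31 + 30 + 31 + 30 + 31 + 31 + 29 + 31 + 3 = 338 days

338 days


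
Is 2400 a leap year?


Rules: divisible by 4 AND (not by 100 OR by 400)
2400 ÷ 4 = 600 exactly → divisible by 4
2400 ÷ 100 = 24 exactly → divisible by 100
2400 ÷ 400 = 6 exactly → divisible by 400
Divisible by 400 → leap year

Yes


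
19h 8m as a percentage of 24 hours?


0.7972 (79.72%)

Total minutes: 19×60 + 8 = 1148
Day = 24×60 = 1440 minutes
Fraction = 1148/1440 ≈ 0.7972
As a percentage: 1148/1440 × 100 ≈ 79.72%


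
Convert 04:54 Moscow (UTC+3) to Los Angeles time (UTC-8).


Time difference = UTC-8 - UTC+3 = -11 hours
New hour = (4 -11) mod 24
= -7 mod 24 = 17
Minutes unchanged → 17:54; -7 < 0 → previous day

17:54 (previous day)


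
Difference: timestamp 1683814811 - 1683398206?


416605 seconds (115.7 hours / 4.82 days)

Difference = 1683814811 - 1683398206 = 416605 seconds
In hours: 416605 / 3600 ≈ 115.7
In days: 416605 / 86400 ≈ 4.82


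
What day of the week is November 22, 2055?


Zeller's congruence:
q=22, m=11, k=55, j=20
h = (22 + ⌊13×12/5⌋ + 55 + ⌊55/4⌋ + ⌊20/4⌋ - 2×20) mod 7
= (22 + 31 + 55 + 13 + 5 - 40) mod 7
= 86 mod 7 = 2
h=2 → Monday

Monday


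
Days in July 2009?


Month: July (month 7)
July has 31 days

31 days


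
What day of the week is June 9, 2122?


Tuesday

Zeller's congruence:
q=9, m=6, k=22, j=21
h = (9 + ⌊13×7/5⌋ + 22 + ⌊22/4⌋ + ⌊21/4⌋ - 2×21) mod 7
= (9 + 18 + 22 + 5 + 5 - 42) mod 7
= 17 mod 7 = 3
h=3 → Tuesday


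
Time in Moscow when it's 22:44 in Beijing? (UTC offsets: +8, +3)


17:44

Time difference = UTC+3 - UTC+8 = -5 hours
New hour = (22 -5) mod 24
= 17 mod 24 = 17
Minutes unchanged → 17:44


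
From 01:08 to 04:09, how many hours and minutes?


End time in minutes: 4×60 + 9 = 249
Start time in minutes: 1×60 + 8 = 68
Difference = 249 - 68 = 181 minutes
= 3 hours 1 minutes

3h 1m


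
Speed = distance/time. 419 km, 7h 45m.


54.1 km/h

Distance: 419 km
Time: 7h 45m = 465 min = 465/60 = 31/4 hours
Speed = 419 ÷ (31/4) = 419 × 4 / 31 = 1676/31 ≈ 54.1 km/h


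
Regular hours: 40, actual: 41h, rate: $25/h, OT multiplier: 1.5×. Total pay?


$1037.50

Regular: 40h × $25 = $1000.00
Overtime: 41 - 40 = 1h
OT pay: 1h × $25 × 1.5 = $37.50
Total = $1000.00 + $37.50 = $1037.50


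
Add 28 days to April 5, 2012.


May 3, 2012

Start: April 5, 2012
Add 28 days
April 5 → May 1: 30 - 5 + 1 = 26 days (28 - 26 = 2 left)
May 1 + 2 = May 3, 2012


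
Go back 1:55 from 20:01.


Start: 1201 minutes from midnight
Subtract: 115 minutes
Remaining: 1201 - 115 = 1086
Hours: 18, Minutes: 6

18:06


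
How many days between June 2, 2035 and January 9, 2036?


221 days

From June 2, 2035 to January 9, 2036
Rest of June 2035: 30 - 2 = 28
Full months: July 31, August 31, September 30, October 31, November 30, December 31
Days into January 2036: 9
Total = 28 + 31 + 31 + 30 + 31 + 30 + 31 + 9 = 221 days


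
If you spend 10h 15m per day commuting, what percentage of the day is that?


Time: 615 minutes
Day: 1440 minutes
Percentage = (615/1440) × 100 ≈ 42.7%

42.7%


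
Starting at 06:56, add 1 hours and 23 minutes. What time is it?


Start: 416 minutes from midnight
Add: 83 minutes
Total: 499 minutes
Hours: 499 ÷ 60 = 8 remainder 19

08:19


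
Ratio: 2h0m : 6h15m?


8:25 (0.32)

Duration 1: 120 minutes
Duration 2: 375 minutes
Ratio = 120:375
GCD = 15
Simplified = 8:25
As a decimal: 8/25 = 0.32


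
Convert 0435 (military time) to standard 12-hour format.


4:35 AM

Hour: 4
4 < 12 → AM


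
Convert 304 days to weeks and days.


Weeks: 304 ÷ 7 = 43 remainder 3

43 weeks 3 days


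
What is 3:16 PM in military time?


Input: 3:16 PM
PM: 3 + 12 = 15

15:16


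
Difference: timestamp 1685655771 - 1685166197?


489574 seconds (136.0 hours / 5.67 days)

Difference = 1685655771 - 1685166197 = 489574 seconds
In hours: 489574 / 3600 ≈ 136.0
In days: 489574 / 86400 ≈ 5.67


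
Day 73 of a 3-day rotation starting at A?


Shift A

Shifts: A, B, C
Start: A (index 0)
Day 73: (0 + 73 - 1) mod 3
= 72 mod 3
= 0
Index 0 → shift A


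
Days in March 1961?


Month: March (month 3)
March has 31 days

31 days


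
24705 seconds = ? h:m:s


6h 51m 45s

Hours: 24705 ÷ 3600 = 6 remainder 3105
Minutes: 3105 ÷ 60 = 51 remainder 45
Seconds: 45


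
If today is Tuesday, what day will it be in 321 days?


Start: Tuesday (index 1)
(1 + 321) mod 7
= 322 mod 7
= 0
Index 0 → Monday

Monday


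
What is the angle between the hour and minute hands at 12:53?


Hour hand (12 ≡ 0 on the dial): 0×30 + 53×0.5 = 26.5°
Minute hand = 53×6 = 318°
Difference = |26.5 - 318| = 291.5°
Since > 180°: 360 - 291.5 = 68.5°

68.5°


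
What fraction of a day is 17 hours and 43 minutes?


Total minutes: 17×60 + 43 = 1063
Day = 24×60 = 1440 minutes
Fraction = 1063/1440 ≈ 0.7382
As a percentage: 1063/1440 × 100 ≈ 73.82%

0.7382 (73.82%)


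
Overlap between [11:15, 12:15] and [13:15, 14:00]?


0 minutes

Meeting A: 675-735 (in minutes from midnight)
Meeting B: 795-840
Overlap start = max(675, 795) = 795
Overlap end = min(735, 840) = 735
Overlap = max(0, 735 - 795) = 0 min


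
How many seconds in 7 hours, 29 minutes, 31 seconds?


26971 seconds

Hours: 7 × 3600 = 25200
Minutes: 29 × 60 = 1740
Seconds: 31
Total = 25200 + 1740 + 31 = 26971


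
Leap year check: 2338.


No

Rules: divisible by 4 AND (not by 100 OR by 400)
2338 ÷ 4 = 584 remainder 2 → not divisible by 4
Not divisible by 4 → not a leap year


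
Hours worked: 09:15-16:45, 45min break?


6h 45m (405 minutes)

Total time = (16×60+45) - (9×60+15)
= 1005 - 555 = 450 min
Minus break: 450 - 45 = 405 min
= 6h 45m


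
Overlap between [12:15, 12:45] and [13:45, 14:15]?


0 minutes

Meeting A: 735-765 (in minutes from midnight)
Meeting B: 825-855
Overlap start = max(735, 825) = 825
Overlap end = min(765, 855) = 765
Overlap = max(0, 765 - 825) = 0 min


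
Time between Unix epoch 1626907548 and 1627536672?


Difference = 1627536672 - 1626907548 = 629124 seconds
In hours: 629124 / 3600 ≈ 174.8
In days: 629124 / 86400 ≈ 7.28

629124 seconds (174.8 hours / 7.28 days)


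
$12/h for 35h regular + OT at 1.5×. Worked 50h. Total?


Regular: 35h × $12 = $420.00
Overtime: 50 - 35 = 15h
OT pay: 15h × $12 × 1.5 = $270.00
Total = $420.00 + $270.00 = $690.00

$690.00


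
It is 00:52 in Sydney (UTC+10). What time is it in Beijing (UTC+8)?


Time difference = UTC+8 - UTC+10 = -2 hours
New hour = (0 -2) mod 24
= -2 mod 24 = 22
Minutes unchanged → 22:52; -2 < 0 → previous day

22:52 (previous day)


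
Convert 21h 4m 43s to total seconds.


Hours: 21 × 3600 = 75600
Minutes: 4 × 60 = 240
Seconds: 43
Total = 75600 + 240 + 43 = 75883

75883 seconds


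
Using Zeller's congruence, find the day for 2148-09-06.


Zeller's congruence:
q=6, m=9, k=48, j=21
h = (6 + ⌊13×10/5⌋ + 48 + ⌊48/4⌋ + ⌊21/4⌋ - 2×21) mod 7
= (6 + 26 + 48 + 12 + 5 - 42) mod 7
= 55 mod 7 = 6
h=6 → Friday

Friday


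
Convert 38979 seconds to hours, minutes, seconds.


10h 49m 39s

Hours: 38979 ÷ 3600 = 10 remainder 2979
Minutes: 2979 ÷ 60 = 49 remainder 39
Seconds: 39


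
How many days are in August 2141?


Month: August (month 8)
August has 31 days

31 days


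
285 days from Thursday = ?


Tuesday

Start: Thursday (index 3)
(3 + 285) mod 7
= 288 mod 7
= 1
Index 1 → Tuesday


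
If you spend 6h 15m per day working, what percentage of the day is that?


26.0%

Time: 375 minutes
Day: 1440 minutes
Percentage = (375/1440) × 100 ≈ 26.0%


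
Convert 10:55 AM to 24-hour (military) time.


10:55

Input: 10:55 AM
AM hour stays: 10


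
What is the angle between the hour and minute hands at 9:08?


Hour hand = 9×30 + 8×0.5 = 274.0°
Minute hand = 8×6 = 48°
Difference = |274.0 - 48| = 226.0°
Since > 180°: 360 - 226.0 = 134.0°

134.0°


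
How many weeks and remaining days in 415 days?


59 weeks 2 days

Weeks: 415 ÷ 7 = 59 remainder 2


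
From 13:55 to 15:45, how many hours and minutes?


1h 50m

End time in minutes: 15×60 + 45 = 945
Start time in minutes: 13×60 + 55 = 835
Difference = 945 - 835 = 110 minutes
= 1 hours 50 minutes


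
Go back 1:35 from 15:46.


Start: 946 minutes from midnight
Subtract: 95 minutes
Remaining: 946 - 95 = 851
Hours: 14, Minutes: 11

14:11


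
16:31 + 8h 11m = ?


Start: 991 minutes from midnight
Add: 491 minutes
Total: 1482 minutes
Hours: 1482 ÷ 60 = 24 remainder 42
24 ≥ 24 → 24 - 24 = 0 (next day)

00:42 (next day)


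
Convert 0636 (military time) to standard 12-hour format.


Hour: 6
6 < 12 → AM

6:36 AM


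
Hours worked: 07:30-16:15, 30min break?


Total time = (16×60+15) - (7×60+30)
= 975 - 450 = 525 min
Minus break: 525 - 30 = 495 min
= 8h 15m

8h 15m (495 minutes)


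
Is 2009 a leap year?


Rules: divisible by 4 AND (not by 100 OR by 400)
2009 ÷ 4 = 502 remainder 1 → not divisible by 4
Not divisible by 4 → not a leap year

No


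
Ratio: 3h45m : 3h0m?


Duration 1: 225 minutes
Duration 2: 180 minutes
Ratio = 225:180
GCD = 45
Simplified = 5:4
As a decimal: 5/4 = 1.25

5:4 (1.25)


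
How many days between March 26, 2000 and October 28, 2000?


From March 26, 2000 to October 28, 2000
Rest of March 2000: 31 - 26 = 5
Full months: April 30, May 31, June 30, July 31, August 31, September 30
Days into October 2000: 28
Total = 5 + 30 + 31 + 30 + 31 + 31 + 30 + 28 = 216 days

216 days


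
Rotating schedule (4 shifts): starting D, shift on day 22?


Shift A

Shifts: A, B, C, D
Start: D (index 3)
Day 22: (3 + 22 - 1) mod 4
= 24 mod 4
= 0
Index 0 → shift A


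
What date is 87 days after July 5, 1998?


Start: July 5, 1998
Add 87 days
July 5 → August 1: 31 - 5 + 1 = 27 days (87 - 27 = 60 left)
August 1 → September 1: 31 - 1 + 1 = 31 days (60 - 31 = 29 left)
September 1 + 29 = September 30, 1998

September 30, 1998


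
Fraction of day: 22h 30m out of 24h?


0.9375 (93.75%)

Total minutes: 22×60 + 30 = 1350
Day = 24×60 = 1440 minutes
Fraction = 1350/1440 = 0.9375
As a percentage: 1350/1440 × 100 = 93.75%


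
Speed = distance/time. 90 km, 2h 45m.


Distance: 90 km
Time: 2h 45m = 165 min = 165/60 = 11/4 hours
Speed = 90 ÷ (11/4) = 90 × 4 / 11 = 360/11 ≈ 32.7 km/h

32.7 km/h


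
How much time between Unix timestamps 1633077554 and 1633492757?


415203 seconds (115.3 hours / 4.81 days)

Difference = 1633492757 - 1633077554 = 415203 seconds
In hours: 415203 / 3600 ≈ 115.3
In days: 415203 / 86400 ≈ 4.81


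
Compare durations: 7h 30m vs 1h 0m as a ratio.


Duration 1: 450 minutes
Duration 2: 60 minutes
Ratio = 450:60
GCD = 30
Simplified = 15:2
As a decimal: 15/2 = 7.50

15:2 (7.50)


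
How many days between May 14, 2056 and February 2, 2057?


From May 14, 2056 to February 2, 2057
Rest of May 2056: 31 - 14 = 17
Full months: June 30, July 31, August 31, September 30, October 31, November 30, December 31, January 31
Days into February 2057: 2
Total = 17 + 30 + 31 + 31 + 30 + 31 + 30 + 31 + 31 + 2 = 264 days

264 days


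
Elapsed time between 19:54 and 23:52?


End time in minutes: 23×60 + 52 = 1432
Start time in minutes: 19×60 + 54 = 1194
Difference = 1432 - 1194 = 238 minutes
= 3 hours 58 minutes

3h 58m


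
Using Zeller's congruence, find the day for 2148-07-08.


Zeller's congruence:
q=8, m=7, k=48, j=21
h = (8 + ⌊13×8/5⌋ + 48 + ⌊48/4⌋ + ⌊21/4⌋ - 2×21) mod 7
= (8 + 20 + 48 + 12 + 5 - 42) mod 7
= 51 mod 7 = 2
h=2 → Monday

Monday


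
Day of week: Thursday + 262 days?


Sunday

Start: Thursday (index 3)
(3 + 262) mod 7
= 265 mod 7
= 6
Index 6 → Sunday


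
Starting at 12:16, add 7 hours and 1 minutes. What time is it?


Start: 736 minutes from midnight
Add: 421 minutes
Total: 1157 minutes
Hours: 1157 ÷ 60 = 19 remainder 17

19:17


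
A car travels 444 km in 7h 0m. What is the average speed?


63.4 km/h

Distance: 444 km
Time: 7 hours
Speed = 444 / 7 ≈ 63.4 km/h


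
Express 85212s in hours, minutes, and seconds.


Hours: 85212 ÷ 3600 = 23 remainder 2412
Minutes: 2412 ÷ 60 = 40 remainder 12
Seconds: 12

23h 40m 12s


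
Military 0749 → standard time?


7:49 AM

Hour: 7
7 < 12 → AM


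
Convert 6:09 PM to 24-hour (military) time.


18:09

Input: 6:09 PM
PM: 6 + 12 = 18


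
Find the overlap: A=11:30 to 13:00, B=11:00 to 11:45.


Meeting A: 690-780 (in minutes from midnight)
Meeting B: 660-705
Overlap start = max(690, 660) = 690
Overlap end = min(780, 705) = 705
Overlap = max(0, 705 - 690) = 15 min

15 minutes


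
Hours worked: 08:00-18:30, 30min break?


10h 0m (600 minutes)

Total time = (18×60+30) - (8×60+0)
= 1110 - 480 = 630 min
Minus break: 630 - 30 = 600 min
= 10h 0m


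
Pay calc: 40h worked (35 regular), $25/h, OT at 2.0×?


$1125.00

Regular: 35h × $25 = $875.00
Overtime: 40 - 35 = 5h
OT pay: 5h × $25 × 2.0 = $250.00
Total = $875.00 + $250.00 = $1125.00


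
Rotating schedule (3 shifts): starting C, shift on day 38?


Shift A

Shifts: A, B, C
Start: C (index 2)
Day 38: (2 + 38 - 1) mod 3
= 39 mod 3
= 0
Index 0 → shift A


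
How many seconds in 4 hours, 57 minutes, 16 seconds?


17836 seconds

Hours: 4 × 3600 = 14400
Minutes: 57 × 60 = 3420
Seconds: 16
Total = 14400 + 3420 + 16 = 17836


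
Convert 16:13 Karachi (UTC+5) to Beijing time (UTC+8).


Time difference = UTC+8 - UTC+5 = +3 hours
New hour = (16 + 3) mod 24
= 19 mod 24 = 19
Minutes unchanged → 19:13

19:13


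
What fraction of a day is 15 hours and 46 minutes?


Total minutes: 15×60 + 46 = 946
Day = 24×60 = 1440 minutes
Fraction = 946/1440 ≈ 0.6569
As a percentage: 946/1440 × 100 ≈ 65.69%

0.6569 (65.69%)


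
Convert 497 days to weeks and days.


Weeks: 497 ÷ 7 = 71 remainder 0

71 weeks 0 days


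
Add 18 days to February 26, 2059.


Start: February 26, 2059
Add 18 days
February 26 → March 1: 28 - 26 + 1 = 3 days (18 - 3 = 15 left)
March 1 + 15 = March 16, 2059

March 16, 2059


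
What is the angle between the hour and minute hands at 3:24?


Hour hand = 3×30 + 24×0.5 = 102.0°
Minute hand = 24×6 = 144°
Difference = |102.0 - 144| = 42.0°

42.0°


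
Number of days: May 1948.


31 days

Month: May (month 5)
May has 31 days


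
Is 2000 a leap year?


Rules: divisible by 4 AND (not by 100 OR by 400)
2000 ÷ 4 = 500 exactly → divisible by 4
2000 ÷ 100 = 20 exactly → divisible by 100
2000 ÷ 400 = 5 exactly → divisible by 400
Divisible by 400 → leap year

Yes


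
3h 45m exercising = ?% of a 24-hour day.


Time: 225 minutes
Day: 1440 minutes
Percentage = (225/1440) × 100 ≈ 15.6%

15.6%


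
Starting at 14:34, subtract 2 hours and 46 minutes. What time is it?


11:48

Start: 874 minutes from midnight
Subtract: 166 minutes
Remaining: 874 - 166 = 708
Hours: 11, Minutes: 48


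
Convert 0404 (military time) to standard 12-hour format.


4:04 AM

Hour: 4
4 < 12 → AM


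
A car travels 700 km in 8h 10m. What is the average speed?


Distance: 700 km
Time: 8h 10m = 490 min = 490/60 = 49/6 hours
Speed = 700 ÷ (49/6) = 700 × 6 / 49 = 4200/49 ≈ 85.7 km/h

85.7 km/h


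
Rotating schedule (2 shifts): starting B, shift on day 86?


Shift A

Shifts: A, B
Start: B (index 1)
Day 86: (1 + 86 - 1) mod 2
= 86 mod 2
= 0
Index 0 → shift A


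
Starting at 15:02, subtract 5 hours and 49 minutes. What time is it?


09:13

Start: 902 minutes from midnight
Subtract: 349 minutes
Remaining: 902 - 349 = 553
Hours: 9, Minutes: 13


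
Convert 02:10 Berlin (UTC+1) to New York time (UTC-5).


Time difference = UTC-5 - UTC+1 = -6 hours
New hour = (2 -6) mod 24
= -4 mod 24 = 20
Minutes unchanged → 20:10; -4 < 0 → previous day

20:10 (previous day)


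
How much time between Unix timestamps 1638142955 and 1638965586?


822631 seconds (228.5 hours / 9.52 days)

Difference = 1638965586 - 1638142955 = 822631 seconds
In hours: 822631 / 3600 ≈ 228.5
In days: 822631 / 86400 ≈ 9.52


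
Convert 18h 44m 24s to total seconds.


67464 seconds

Hours: 18 × 3600 = 64800
Minutes: 44 × 60 = 2640
Seconds: 24
Total = 64800 + 2640 + 24 = 67464


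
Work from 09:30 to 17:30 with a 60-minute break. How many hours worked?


Total time = (17×60+30) - (9×60+30)
= 1050 - 570 = 480 min
Minus break: 480 - 60 = 420 min
= 7h 0m

7h 0m (420 minutes)


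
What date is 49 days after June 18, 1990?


Start: June 18, 1990
Add 49 days
June 18 → July 1: 30 - 18 + 1 = 13 days (49 - 13 = 36 left)
July 1 → August 1: 31 - 1 + 1 = 31 days (36 - 31 = 5 left)
August 1 + 5 = August 6, 1990

August 6, 1990


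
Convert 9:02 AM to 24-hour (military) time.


Input: 9:02 AM
AM hour stays: 9

09:02


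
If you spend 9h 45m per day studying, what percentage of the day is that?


Time: 585 minutes
Day: 1440 minutes
Percentage = (585/1440) × 100 ≈ 40.6%

40.6%


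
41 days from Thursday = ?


Wednesday

Start: Thursday (index 3)
(3 + 41) mod 7
= 44 mod 7
= 2
Index 2 → Wednesday


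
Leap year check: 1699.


No

Rules: divisible by 4 AND (not by 100 OR by 400)
1699 ÷ 4 = 424 remainder 3 → not divisible by 4
Not divisible by 4 → not a leap year


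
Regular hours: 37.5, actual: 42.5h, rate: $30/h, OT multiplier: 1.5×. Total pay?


Regular: 37.5h × $30 = $1125.00
Overtime: 42.5 - 37.5 = 5.0h
OT pay: 5.0h × $30 × 1.5 = $225.00
Total = $1125.00 + $225.00 = $1350.00

$1350.00


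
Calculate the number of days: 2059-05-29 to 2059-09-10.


104 days

From May 29, 2059 to September 10, 2059
Rest of May 2059: 31 - 29 = 2
Full months: June 30, July 31, August 31
Days into September 2059: 10
Total = 2 + 30 + 31 + 31 + 10 = 104 days


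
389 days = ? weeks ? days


55 weeks 4 days

Weeks: 389 ÷ 7 = 55 remainder 4


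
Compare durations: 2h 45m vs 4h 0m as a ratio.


11:16 (0.69)

Duration 1: 165 minutes
Duration 2: 240 minutes
Ratio = 165:240
GCD = 15
Simplified = 11:16
As a decimal: 11/16 ≈ 0.69


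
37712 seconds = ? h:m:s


Hours: 37712 ÷ 3600 = 10 remainder 1712
Minutes: 1712 ÷ 60 = 28 remainder 32
Seconds: 32

10h 28m 32s


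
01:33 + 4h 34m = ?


06:07

Start: 93 minutes from midnight
Add: 274 minutes
Total: 367 minutes
Hours: 367 ÷ 60 = 6 remainder 7


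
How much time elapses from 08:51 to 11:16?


2h 25m

End time in minutes: 11×60 + 16 = 676
Start time in minutes: 8×60 + 51 = 531
Difference = 676 - 531 = 145 minutes
= 2 hours 25 minutes


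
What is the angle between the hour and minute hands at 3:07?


Hour hand = 3×30 + 7×0.5 = 93.5°
Minute hand = 7×6 = 42°
Difference = |93.5 - 42| = 51.5°

51.5°


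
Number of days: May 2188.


Month: May (month 5)
May has 31 days

31 days


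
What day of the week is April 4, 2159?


Zeller's congruence:
q=4, m=4, k=59, j=21
h = (4 + ⌊13×5/5⌋ + 59 + ⌊59/4⌋ + ⌊21/4⌋ - 2×21) mod 7
= (4 + 13 + 59 + 14 + 5 - 42) mod 7
= 53 mod 7 = 4
h=4 → Wednesday

Wednesday


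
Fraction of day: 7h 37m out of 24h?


0.3174 (31.74%)

Total minutes: 7×60 + 37 = 457
Day = 24×60 = 1440 minutes
Fraction = 457/1440 ≈ 0.3174
As a percentage: 457/1440 × 100 ≈ 31.74%


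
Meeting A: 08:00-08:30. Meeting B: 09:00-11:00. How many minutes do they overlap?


0 minutes

Meeting A: 480-510 (in minutes from midnight)
Meeting B: 540-660
Overlap start = max(480, 540) = 540
Overlap end = min(510, 660) = 510
Overlap = max(0, 510 - 540) = 0 min


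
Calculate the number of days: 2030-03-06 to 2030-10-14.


222 days

From March 6, 2030 to October 14, 2030
Rest of March 2030: 31 - 6 = 25
Full months: April 30, May 31, June 30, July 31, August 31, September 30
Days into October 2030: 14
Total = 25 + 30 + 31 + 30 + 31 + 31 + 30 + 14 = 222 days


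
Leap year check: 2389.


No

Rules: divisible by 4 AND (not by 100 OR by 400)
2389 ÷ 4 = 597 remainder 1 → not divisible by 4
Not divisible by 4 → not a leap year


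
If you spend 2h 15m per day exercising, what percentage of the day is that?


9.4%

Time: 135 minutes
Day: 1440 minutes
Percentage = (135/1440) × 100 ≈ 9.4%


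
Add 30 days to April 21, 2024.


May 21, 2024

Start: April 21, 2024
Add 30 days
April 21 → May 1: 30 - 21 + 1 = 10 days (30 - 10 = 20 left)
May 1 + 20 = May 21, 2024


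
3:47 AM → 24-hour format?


03:47

Input: 3:47 AM
AM hour stays: 3


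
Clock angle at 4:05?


Hour hand = 4×30 + 5×0.5 = 122.5°
Minute hand = 5×6 = 30°
Difference = |122.5 - 30| = 92.5°

92.5°


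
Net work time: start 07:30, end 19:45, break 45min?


Total time = (19×60+45) - (7×60+30)
= 1185 - 450 = 735 min
Minus break: 735 - 45 = 690 min
= 11h 30m

11h 30m (690 minutes)


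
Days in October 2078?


Month: October (month 10)
October has 31 days

31 days


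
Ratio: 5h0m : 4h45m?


20:19 (1.05)

Duration 1: 300 minutes
Duration 2: 285 minutes
Ratio = 300:285
GCD = 15
Simplified = 20:19
As a decimal: 20/19 ≈ 1.05


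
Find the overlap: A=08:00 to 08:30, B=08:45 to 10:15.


0 minutes

Meeting A: 480-510 (in minutes from midnight)
Meeting B: 525-615
Overlap start = max(480, 525) = 525
Overlap end = min(510, 615) = 510
Overlap = max(0, 510 - 525) = 0 min


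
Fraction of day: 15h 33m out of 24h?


Total minutes: 15×60 + 33 = 933
Day = 24×60 = 1440 minutes
Fraction = 933/1440 ≈ 0.6479
As a percentage: 933/1440 × 100 ≈ 64.79%

0.6479 (64.79%)


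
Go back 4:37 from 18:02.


13:25

Start: 1082 minutes from midnight
Subtract: 277 minutes
Remaining: 1082 - 277 = 805
Hours: 13, Minutes: 25


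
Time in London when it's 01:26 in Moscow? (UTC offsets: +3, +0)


22:26 (previous day)

Time difference = UTC+0 - UTC+3 = -3 hours
New hour = (1 -3) mod 24
= -2 mod 24 = 22
Minutes unchanged → 22:26; -2 < 0 → previous day


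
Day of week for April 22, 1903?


Wednesday

Zeller's congruence:
q=22, m=4, k=3, j=19
h = (22 + ⌊13×5/5⌋ + 3 + ⌊3/4⌋ + ⌊19/4⌋ - 2×19) mod 7
= (22 + 13 + 3 + 0 + 4 - 38) mod 7
= 4 mod 7 = 4
h=4 → Wednesday


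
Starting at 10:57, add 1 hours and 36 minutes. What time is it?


12:33

Start: 657 minutes from midnight
Add: 96 minutes
Total: 753 minutes
Hours: 753 ÷ 60 = 12 remainder 33


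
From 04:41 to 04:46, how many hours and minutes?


End time in minutes: 4×60 + 46 = 286
Start time in minutes: 4×60 + 41 = 281
Difference = 286 - 281 = 5 minutes
= 0 hours 5 minutes

0h 5m


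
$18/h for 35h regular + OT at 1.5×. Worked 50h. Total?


$1035.00

Regular: 35h × $18 = $630.00
Overtime: 50 - 35 = 15h
OT pay: 15h × $18 × 1.5 = $405.00
Total = $630.00 + $405.00 = $1035.00
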